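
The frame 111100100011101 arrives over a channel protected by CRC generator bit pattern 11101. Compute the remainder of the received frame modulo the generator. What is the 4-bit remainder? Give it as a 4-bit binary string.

0111

Modulo-2 division of 111100100011101 by 11101:
  pos 0: 11110 XOR 11101 = 00011
  pos 3: 11010 XOR 11101 = 00111
  pos 5: 11100 XOR 11101 = 00001
  pos 9: 11110 XOR 11101 = 00011
Remainder = 0111 (nonzero — an error is detected).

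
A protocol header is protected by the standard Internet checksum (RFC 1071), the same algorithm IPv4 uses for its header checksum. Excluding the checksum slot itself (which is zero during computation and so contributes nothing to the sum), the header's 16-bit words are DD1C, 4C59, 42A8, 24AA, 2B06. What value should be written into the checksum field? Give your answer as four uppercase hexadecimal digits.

One's-complement addition (fold any carry out of bit 15 back into bit 0):
  0xDD1C + 0x4C59 = 0x12975 → wrap carry → 0x2976
  0x2976 + 0x42A8 = 0x06C1E
  0x6C1E + 0x24AA = 0x090C8
  0x90C8 + 0x2B06 = 0x0BBCE
One's-complement sum = 0xBBCE.
Checksum = ~0xBBCE & 0xFFFF = 0x4431.

4431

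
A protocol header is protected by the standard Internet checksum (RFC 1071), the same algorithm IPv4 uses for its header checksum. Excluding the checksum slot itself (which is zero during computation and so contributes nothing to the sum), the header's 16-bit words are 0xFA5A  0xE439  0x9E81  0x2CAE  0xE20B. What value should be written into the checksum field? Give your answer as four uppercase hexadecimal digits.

One's-complement addition (fold any carry out of bit 15 back into bit 0):
  0xFA5A + 0xE439 = 0x1DE93 → wrap carry → 0xDE94
  0xDE94 + 0x9E81 = 0x17D15 → wrap carry → 0x7D16
  0x7D16 + 0x2CAE = 0x0A9C4
  0xA9C4 + 0xE20B = 0x18BCF → wrap carry → 0x8BD0
One's-complement sum = 0x8BD0.
Checksum = ~0x8BD0 & 0xFFFF = 0x742F.

742F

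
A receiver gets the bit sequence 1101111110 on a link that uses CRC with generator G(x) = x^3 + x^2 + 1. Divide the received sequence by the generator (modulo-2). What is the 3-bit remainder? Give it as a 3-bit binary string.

111

Modulo-2 division of 1101111110 by 1101:
  pos 0: 1101 XOR 1101 = 0000
  pos 4: 1111 XOR 1101 = 0010
  pos 6: 1010 XOR 1101 = 0111
Remainder = 111 (nonzero — an error is detected).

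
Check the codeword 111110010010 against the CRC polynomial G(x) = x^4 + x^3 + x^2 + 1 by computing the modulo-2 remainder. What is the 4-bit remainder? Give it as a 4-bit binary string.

1101

Modulo-2 division of 111110010010 by 11101:
  pos 0: 11111 XOR 11101 = 00010
  pos 3: 10001 XOR 11101 = 01100
  pos 4: 11000 XOR 11101 = 00101
  pos 6: 10101 XOR 11101 = 01000
  pos 7: 10000 XOR 11101 = 01101
Remainder = 1101 (nonzero — an error is detected).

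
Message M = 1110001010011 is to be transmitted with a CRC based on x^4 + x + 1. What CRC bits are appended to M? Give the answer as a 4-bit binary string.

1101

Append 4 zeros: 11100010100110000. Divide by 10011 (XOR where the leading bit is 1):
  pos 0: 11100 XOR 10011 = 01111
  pos 1: 11110 XOR 10011 = 01101
  pos 2: 11011 XOR 10011 = 01000
  pos 3: 10000 XOR 10011 = 00011
  pos 6: 11100 XOR 10011 = 01111
  pos 7: 11111 XOR 10011 = 01100
  pos 8: 11001 XOR 10011 = 01010
  pos 9: 10100 XOR 10011 = 00111
  pos 11: 11100 XOR 10011 = 01111
  pos 12: 11110 XOR 10011 = 01101
Remainder (last 4 bits) = 1101. This is the CRC / FCS.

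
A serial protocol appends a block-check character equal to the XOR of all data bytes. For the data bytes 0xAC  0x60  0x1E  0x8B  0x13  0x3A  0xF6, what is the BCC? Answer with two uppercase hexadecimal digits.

XOR the bytes together:
  start with 0xAC
  0xAC ⊕ 0x60 = 0xCC
  0xCC ⊕ 0x1E = 0xD2
  0xD2 ⊕ 0x8B = 0x59
  0x59 ⊕ 0x13 = 0x4A
  0x4A ⊕ 0x3A = 0x70
  0x70 ⊕ 0xF6 = 0x86

86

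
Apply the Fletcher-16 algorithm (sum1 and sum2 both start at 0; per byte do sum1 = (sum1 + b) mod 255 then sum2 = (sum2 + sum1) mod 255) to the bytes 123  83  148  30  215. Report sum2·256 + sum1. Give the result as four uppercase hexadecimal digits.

8859

Running sums (mod 255):
  after byte 0 (123): sum1=123, sum2=123
  after byte 1 (83): sum1=206, sum2=74
  after byte 2 (148): sum1=99, sum2=173
  after byte 3 (30): sum1=129, sum2=47
  after byte 4 (215): sum1=89, sum2=136
Checksum = sum2·256 + sum1 = 136·256 + 89 = 34905 = 0x8859.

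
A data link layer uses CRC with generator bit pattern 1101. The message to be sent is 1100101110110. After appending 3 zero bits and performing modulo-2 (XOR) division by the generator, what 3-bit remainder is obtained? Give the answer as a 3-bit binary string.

111

Append 3 zeros: 1100101110110000. Divide by 1101 (XOR where the leading bit is 1):
  pos 0: 1100 XOR 1101 = 0001
  pos 3: 1101 XOR 1101 = 0000
  pos 7: 1101 XOR 1101 = 0000
  pos 11: 1000 XOR 1101 = 0101
  pos 12: 1010 XOR 1101 = 0111
Remainder (last 3 bits) = 111. This is the CRC / FCS.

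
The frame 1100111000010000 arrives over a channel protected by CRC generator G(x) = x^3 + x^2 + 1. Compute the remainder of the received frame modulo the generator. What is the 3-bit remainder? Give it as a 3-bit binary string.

010

Modulo-2 division of 1100111000010000 by 1101:
  pos 0: 1100 XOR 1101 = 0001
  pos 3: 1111 XOR 1101 = 0010
  pos 5: 1000 XOR 1101 = 0101
  pos 6: 1010 XOR 1101 = 0111
  pos 7: 1110 XOR 1101 = 0011
  pos 9: 1110 XOR 1101 = 0011
  pos 11: 1100 XOR 1101 = 0001
Remainder = 010 (nonzero — an error is detected).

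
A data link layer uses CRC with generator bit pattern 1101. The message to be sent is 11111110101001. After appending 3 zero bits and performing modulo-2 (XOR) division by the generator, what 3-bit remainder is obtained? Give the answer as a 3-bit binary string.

001

Append 3 zeros: 11111110101001000. Divide by 1101 (XOR where the leading bit is 1):
  pos 0: 1111 XOR 1101 = 0010
  pos 2: 1011 XOR 1101 = 0110
  pos 3: 1101 XOR 1101 = 0000
  pos 8: 1010 XOR 1101 = 0111
  pos 9: 1110 XOR 1101 = 0011
  pos 11: 1110 XOR 1101 = 0011
  pos 13: 1100 XOR 1101 = 0001
Remainder (last 3 bits) = 001. This is the CRC / FCS.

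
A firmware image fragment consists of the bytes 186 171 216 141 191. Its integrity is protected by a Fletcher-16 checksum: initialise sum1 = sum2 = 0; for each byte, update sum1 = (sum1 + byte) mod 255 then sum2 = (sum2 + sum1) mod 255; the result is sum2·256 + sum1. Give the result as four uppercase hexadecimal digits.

B98C

Running sums (mod 255):
  after byte 0 (186): sum1=186, sum2=186
  after byte 1 (171): sum1=102, sum2=33
  after byte 2 (216): sum1=63, sum2=96
  after byte 3 (141): sum1=204, sum2=45
  after byte 4 (191): sum1=140, sum2=185
Checksum = sum2·256 + sum1 = 185·256 + 140 = 47500 = 0xB98C.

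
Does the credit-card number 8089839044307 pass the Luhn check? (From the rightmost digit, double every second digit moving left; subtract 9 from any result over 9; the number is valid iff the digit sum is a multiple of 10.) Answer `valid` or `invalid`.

valid

From the right, keep odd positions and double even positions (subtract 9 from any doubled value over 9):
  doubled (positions 2,4,...): 0 8 0 6 9 0 → sum 23
  kept (positions 1,3,...): 7 3 4 9 8 8 8 → sum 47
Total = 70.
70 mod 10 = 0, so the number is valid.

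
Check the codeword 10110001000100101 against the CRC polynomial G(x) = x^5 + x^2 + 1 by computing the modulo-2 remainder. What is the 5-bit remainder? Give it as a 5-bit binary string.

Modulo-2 division of 10110001000100101 by 100101:
  pos 0: 101100 XOR 100101 = 001001
  pos 2: 100101 XOR 100101 = 000000
  pos 11: 100101 XOR 100101 = 000000
Remainder = 00000 (zero — the frame passes the CRC check).

00000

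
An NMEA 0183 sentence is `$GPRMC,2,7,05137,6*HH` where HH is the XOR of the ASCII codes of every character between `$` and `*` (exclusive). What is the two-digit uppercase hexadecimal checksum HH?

48

XOR the ASCII codes of the payload characters:
  'G' = 0x47 → acc = 0x47
  'P' = 0x50 → acc = 0x17
  'R' = 0x52 → acc = 0x45
  'M' = 0x4D → acc = 0x08
  'C' = 0x43 → acc = 0x4B
  ',' = 0x2C → acc = 0x67
  '2' = 0x32 → acc = 0x55
  ',' = 0x2C → acc = 0x79
  '7' = 0x37 → acc = 0x4E
  ',' = 0x2C → acc = 0x62
  '0' = 0x30 → acc = 0x52
  '5' = 0x35 → acc = 0x67
  '1' = 0x31 → acc = 0x56
  '3' = 0x33 → acc = 0x65
  '7' = 0x37 → acc = 0x52
  ',' = 0x2C → acc = 0x7E
  '6' = 0x36 → acc = 0x48
Checksum = 0x48.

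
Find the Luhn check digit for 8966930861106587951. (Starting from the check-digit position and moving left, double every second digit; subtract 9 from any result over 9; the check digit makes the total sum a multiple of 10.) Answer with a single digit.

Partial digits right→left: 1 5 9 7 8 5 6 0 1 1 6 8 0 3 9 6 6 9 8
Double every second digit counting from the check-digit position (so the 1st, 3rd, 5th, ... of the partial from the right).
  doubled (with −9 where >9): 2 9 7 3 2 3 0 9 3 7 → sum 45
  kept as-is: 5 7 5 0 1 8 3 6 9 → sum 44
Total = 45 + 44 = 89.
Check digit = (10 − (89 mod 10)) mod 10 = 1.

1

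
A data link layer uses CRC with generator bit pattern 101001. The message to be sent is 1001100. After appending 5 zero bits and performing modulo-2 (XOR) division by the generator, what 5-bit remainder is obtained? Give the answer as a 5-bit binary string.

11000

Append 5 zeros: 100110000000. Divide by 101001 (XOR where the leading bit is 1):
  pos 0: 100110 XOR 101001 = 001111
  pos 2: 111100 XOR 101001 = 010101
  pos 3: 101010 XOR 101001 = 000011
Remainder (last 5 bits) = 11000. This is the CRC / FCS.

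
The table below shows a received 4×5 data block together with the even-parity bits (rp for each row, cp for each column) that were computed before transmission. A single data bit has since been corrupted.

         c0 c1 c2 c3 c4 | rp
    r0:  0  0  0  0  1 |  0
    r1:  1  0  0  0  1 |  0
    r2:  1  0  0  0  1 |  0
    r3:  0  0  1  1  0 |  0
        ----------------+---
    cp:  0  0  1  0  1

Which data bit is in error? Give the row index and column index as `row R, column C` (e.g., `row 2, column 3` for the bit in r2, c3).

row 0, column 3

Recompute each row's even parity and compare to rp:
  r0: data parity 1, sent rp 0 → mismatch
  r1: data parity 0, sent rp 0 → ok
  r2: data parity 0, sent rp 0 → ok
  r3: data parity 0, sent rp 0 → ok
Recompute each column's even parity and compare to cp:
  c0: data parity 0, sent cp 0 → ok
  c1: data parity 0, sent cp 0 → ok
  c2: data parity 1, sent cp 1 → ok
  c3: data parity 1, sent cp 0 → mismatch
  c4: data parity 1, sent cp 1 → ok
Exactly one row (r0) and one column (c3) fail → the flipped bit is at their intersection.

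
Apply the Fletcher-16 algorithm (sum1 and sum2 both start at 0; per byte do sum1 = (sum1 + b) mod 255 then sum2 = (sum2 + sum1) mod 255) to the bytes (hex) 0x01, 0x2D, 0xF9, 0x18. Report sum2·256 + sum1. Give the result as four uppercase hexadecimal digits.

Running sums (mod 255):
  after byte 0 (0x01): sum1=1, sum2=1
  after byte 1 (0x2D): sum1=46, sum2=47
  after byte 2 (0xF9): sum1=40, sum2=87
  after byte 3 (0x18): sum1=64, sum2=151
Checksum = sum2·256 + sum1 = 151·256 + 64 = 38720 = 0x9740.

9740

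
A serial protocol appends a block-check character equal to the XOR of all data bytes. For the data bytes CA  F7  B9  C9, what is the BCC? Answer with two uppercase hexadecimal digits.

4D

XOR the bytes together:
  start with 0xCA
  0xCA ⊕ 0xF7 = 0x3D
  0x3D ⊕ 0xB9 = 0x84
  0x84 ⊕ 0xC9 = 0x4D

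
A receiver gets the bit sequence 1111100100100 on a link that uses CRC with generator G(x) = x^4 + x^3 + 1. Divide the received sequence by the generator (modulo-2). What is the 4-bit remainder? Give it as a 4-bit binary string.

Modulo-2 division of 1111100100100 by 11001:
  pos 0: 11111 XOR 11001 = 00110
  pos 2: 11000 XOR 11001 = 00001
  pos 6: 11001 XOR 11001 = 00000
Remainder = 0000 (zero — the frame passes the CRC check).

0000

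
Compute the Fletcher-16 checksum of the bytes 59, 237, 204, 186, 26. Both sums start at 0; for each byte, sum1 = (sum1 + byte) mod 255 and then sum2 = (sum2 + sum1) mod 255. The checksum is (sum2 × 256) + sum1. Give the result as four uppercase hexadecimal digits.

D5CA

Running sums (mod 255):
  after byte 0 (59): sum1=59, sum2=59
  after byte 1 (237): sum1=41, sum2=100
  after byte 2 (204): sum1=245, sum2=90
  after byte 3 (186): sum1=176, sum2=11
  after byte 4 (26): sum1=202, sum2=213
Checksum = sum2·256 + sum1 = 213·256 + 202 = 54730 = 0xD5CA.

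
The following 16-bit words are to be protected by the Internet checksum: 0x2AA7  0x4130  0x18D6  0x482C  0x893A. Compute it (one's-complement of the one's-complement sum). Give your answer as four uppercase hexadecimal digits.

One's-complement addition (fold any carry out of bit 15 back into bit 0):
  0x2AA7 + 0x4130 = 0x06BD7
  0x6BD7 + 0x18D6 = 0x084AD
  0x84AD + 0x482C = 0x0CCD9
  0xCCD9 + 0x893A = 0x15613 → wrap carry → 0x5614
One's-complement sum = 0x5614.
Checksum = ~0x5614 & 0xFFFF = 0xA9EB.

A9EB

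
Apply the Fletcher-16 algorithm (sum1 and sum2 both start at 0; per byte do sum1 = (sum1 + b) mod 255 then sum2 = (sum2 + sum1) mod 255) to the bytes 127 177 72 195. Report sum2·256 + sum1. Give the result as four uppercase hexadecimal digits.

673D

Running sums (mod 255):
  after byte 0 (127): sum1=127, sum2=127
  after byte 1 (177): sum1=49, sum2=176
  after byte 2 (72): sum1=121, sum2=42
  after byte 3 (195): sum1=61, sum2=103
Checksum = sum2·256 + sum1 = 103·256 + 61 = 26429 = 0x673D.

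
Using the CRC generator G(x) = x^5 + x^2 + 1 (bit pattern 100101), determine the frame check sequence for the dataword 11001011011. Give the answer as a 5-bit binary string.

11101

Append 5 zeros: 1100101101100000. Divide by 100101 (XOR where the leading bit is 1):
  pos 0: 110010 XOR 100101 = 010111
  pos 1: 101111 XOR 100101 = 001010
  pos 3: 101010 XOR 100101 = 001111
  pos 5: 111111 XOR 100101 = 011010
  pos 6: 110100 XOR 100101 = 010001
  pos 7: 100010 XOR 100101 = 000111
  pos 10: 111000 XOR 100101 = 011101
Remainder (last 5 bits) = 11101. This is the CRC / FCS.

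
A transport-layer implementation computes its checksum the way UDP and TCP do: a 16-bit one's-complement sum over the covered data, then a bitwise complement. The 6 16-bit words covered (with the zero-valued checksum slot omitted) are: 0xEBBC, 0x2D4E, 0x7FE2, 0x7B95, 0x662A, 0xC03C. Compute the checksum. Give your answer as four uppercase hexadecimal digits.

One's-complement addition (fold any carry out of bit 15 back into bit 0):
  0xEBBC + 0x2D4E = 0x1190A → wrap carry → 0x190B
  0x190B + 0x7FE2 = 0x098ED
  0x98ED + 0x7B95 = 0x11482 → wrap carry → 0x1483
  0x1483 + 0x662A = 0x07AAD
  0x7AAD + 0xC03C = 0x13AE9 → wrap carry → 0x3AEA
One's-complement sum = 0x3AEA.
Checksum = ~0x3AEA & 0xFFFF = 0xC515.

C515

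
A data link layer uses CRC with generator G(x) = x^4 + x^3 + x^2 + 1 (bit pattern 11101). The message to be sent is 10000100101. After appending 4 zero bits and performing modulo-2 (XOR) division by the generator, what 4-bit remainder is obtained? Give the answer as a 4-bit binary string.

0110

Append 4 zeros: 100001001010000. Divide by 11101 (XOR where the leading bit is 1):
  pos 0: 10000 XOR 11101 = 01101
  pos 1: 11011 XOR 11101 = 00110
  pos 3: 11000 XOR 11101 = 00101
  pos 5: 10110 XOR 11101 = 01011
  pos 6: 10111 XOR 11101 = 01010
  pos 7: 10100 XOR 11101 = 01001
  pos 8: 10010 XOR 11101 = 01111
  pos 9: 11110 XOR 11101 = 00011
Remainder (last 4 bits) = 0110. This is the CRC / FCS.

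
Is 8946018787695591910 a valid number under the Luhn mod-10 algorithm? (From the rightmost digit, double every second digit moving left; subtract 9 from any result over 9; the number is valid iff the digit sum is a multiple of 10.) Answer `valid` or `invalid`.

From the right, keep odd positions and double even positions (subtract 9 from any doubled value over 9):
  doubled (positions 2,4,...): 2 2 1 9 5 5 2 3 9 → sum 38
  kept (positions 1,3,...): 0 9 9 5 6 8 8 0 4 8 → sum 57
Total = 95.
95 mod 10 = 5, so the number is invalid.

invalid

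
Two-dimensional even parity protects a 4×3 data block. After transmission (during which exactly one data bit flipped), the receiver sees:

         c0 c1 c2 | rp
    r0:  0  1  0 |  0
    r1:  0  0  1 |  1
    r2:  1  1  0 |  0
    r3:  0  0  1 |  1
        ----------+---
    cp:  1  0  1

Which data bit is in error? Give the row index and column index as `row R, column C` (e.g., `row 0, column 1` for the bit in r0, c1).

row 0, column 2

Recompute each row's even parity and compare to rp:
  r0: data parity 1, sent rp 0 → mismatch
  r1: data parity 1, sent rp 1 → ok
  r2: data parity 0, sent rp 0 → ok
  r3: data parity 1, sent rp 1 → ok
Recompute each column's even parity and compare to cp:
  c0: data parity 1, sent cp 1 → ok
  c1: data parity 0, sent cp 0 → ok
  c2: data parity 0, sent cp 1 → mismatch
Exactly one row (r0) and one column (c2) fail → the flipped bit is at their intersection.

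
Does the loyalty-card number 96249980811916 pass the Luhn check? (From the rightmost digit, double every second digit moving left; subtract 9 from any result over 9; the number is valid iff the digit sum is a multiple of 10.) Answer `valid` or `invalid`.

invalid

From the right, keep odd positions and double even positions (subtract 9 from any doubled value over 9):
  doubled (positions 2,4,...): 2 2 7 7 9 4 9 → sum 40
  kept (positions 1,3,...): 6 9 1 0 9 4 6 → sum 35
Total = 75.
75 mod 10 = 5, so the number is invalid.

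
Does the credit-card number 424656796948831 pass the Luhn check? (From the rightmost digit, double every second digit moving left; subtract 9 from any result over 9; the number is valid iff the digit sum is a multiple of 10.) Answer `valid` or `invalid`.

From the right, keep odd positions and double even positions (subtract 9 from any doubled value over 9):
  doubled (positions 2,4,...): 6 7 9 9 3 3 4 → sum 41
  kept (positions 1,3,...): 1 8 4 6 7 5 4 4 → sum 39
Total = 80.
80 mod 10 = 0, so the number is valid.

valid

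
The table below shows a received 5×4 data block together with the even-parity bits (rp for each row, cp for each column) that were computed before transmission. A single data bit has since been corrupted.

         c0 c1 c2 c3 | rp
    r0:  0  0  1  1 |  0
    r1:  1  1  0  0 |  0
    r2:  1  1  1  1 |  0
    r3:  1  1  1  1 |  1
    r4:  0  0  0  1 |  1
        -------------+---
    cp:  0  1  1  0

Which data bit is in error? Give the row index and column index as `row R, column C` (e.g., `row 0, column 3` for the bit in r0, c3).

row 3, column 0

Recompute each row's even parity and compare to rp:
  r0: data parity 0, sent rp 0 → ok
  r1: data parity 0, sent rp 0 → ok
  r2: data parity 0, sent rp 0 → ok
  r3: data parity 0, sent rp 1 → mismatch
  r4: data parity 1, sent rp 1 → ok
Recompute each column's even parity and compare to cp:
  c0: data parity 1, sent cp 0 → mismatch
  c1: data parity 1, sent cp 1 → ok
  c2: data parity 1, sent cp 1 → ok
  c3: data parity 0, sent cp 0 → ok
Exactly one row (r3) and one column (c0) fail → the flipped bit is at their intersection.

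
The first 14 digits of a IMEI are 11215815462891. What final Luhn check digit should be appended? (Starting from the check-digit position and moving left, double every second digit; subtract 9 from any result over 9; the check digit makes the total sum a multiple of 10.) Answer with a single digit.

Partial digits right→left: 1 9 8 2 6 4 5 1 8 5 1 2 1 1
Double every second digit counting from the check-digit position (so the 1st, 3rd, 5th, ... of the partial from the right).
  doubled (with −9 where >9): 2 7 3 1 7 2 2 → sum 24
  kept as-is: 9 2 4 1 5 2 1 → sum 24
Total = 24 + 24 = 48.
Check digit = (10 − (48 mod 10)) mod 10 = 2.

2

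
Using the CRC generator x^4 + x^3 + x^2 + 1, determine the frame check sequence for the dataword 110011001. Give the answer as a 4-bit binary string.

Append 4 zeros: 1100110010000. Divide by 11101 (XOR where the leading bit is 1):
  pos 0: 11001 XOR 11101 = 00100
  pos 2: 10010 XOR 11101 = 01111
  pos 3: 11110 XOR 11101 = 00011
  pos 6: 11100 XOR 11101 = 00001
Remainder (last 4 bits) = 0100. This is the CRC / FCS.

0100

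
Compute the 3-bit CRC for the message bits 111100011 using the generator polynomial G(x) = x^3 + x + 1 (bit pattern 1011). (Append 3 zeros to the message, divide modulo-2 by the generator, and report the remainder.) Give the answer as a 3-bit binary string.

Append 3 zeros: 111100011000. Divide by 1011 (XOR where the leading bit is 1):
  pos 0: 1111 XOR 1011 = 0100
  pos 1: 1000 XOR 1011 = 0011
  pos 3: 1100 XOR 1011 = 0111
  pos 4: 1111 XOR 1011 = 0100
  pos 5: 1001 XOR 1011 = 0010
  pos 7: 1000 XOR 1011 = 0011
Remainder (last 3 bits) = 110. This is the CRC / FCS.

110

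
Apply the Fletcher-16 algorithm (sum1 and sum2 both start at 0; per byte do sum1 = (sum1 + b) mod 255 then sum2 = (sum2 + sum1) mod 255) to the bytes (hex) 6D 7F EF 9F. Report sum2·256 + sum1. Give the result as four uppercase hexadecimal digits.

B37C

Running sums (mod 255):
  after byte 0 (6D): sum1=109, sum2=109
  after byte 1 (7F): sum1=236, sum2=90
  after byte 2 (EF): sum1=220, sum2=55
  after byte 3 (9F): sum1=124, sum2=179
Checksum = sum2·256 + sum1 = 179·256 + 124 = 45948 = 0xB37C.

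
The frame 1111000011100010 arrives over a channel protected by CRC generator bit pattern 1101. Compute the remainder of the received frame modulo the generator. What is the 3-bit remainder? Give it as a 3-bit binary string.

Modulo-2 division of 1111000011100010 by 1101:
  pos 0: 1111 XOR 1101 = 0010
  pos 2: 1000 XOR 1101 = 0101
  pos 3: 1010 XOR 1101 = 0111
  pos 4: 1110 XOR 1101 = 0011
  pos 6: 1111 XOR 1101 = 0010
  pos 8: 1010 XOR 1101 = 0111
  pos 9: 1110 XOR 1101 = 0011
  pos 11: 1101 XOR 1101 = 0000
Remainder = 000 (zero — the frame passes the CRC check).

000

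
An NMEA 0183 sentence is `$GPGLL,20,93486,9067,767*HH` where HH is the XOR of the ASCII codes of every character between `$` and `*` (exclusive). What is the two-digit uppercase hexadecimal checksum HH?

5C

XOR the ASCII codes of the payload characters:
  'G' = 0x47 → acc = 0x47
  'P' = 0x50 → acc = 0x17
  'G' = 0x47 → acc = 0x50
  'L' = 0x4C → acc = 0x1C
  'L' = 0x4C → acc = 0x50
  ',' = 0x2C → acc = 0x7C
  '2' = 0x32 → acc = 0x4E
  '0' = 0x30 → acc = 0x7E
  ',' = 0x2C → acc = 0x52
  '9' = 0x39 → acc = 0x6B
  '3' = 0x33 → acc = 0x58
  '4' = 0x34 → acc = 0x6C
  '8' = 0x38 → acc = 0x54
  '6' = 0x36 → acc = 0x62
  ',' = 0x2C → acc = 0x4E
  '9' = 0x39 → acc = 0x77
  '0' = 0x30 → acc = 0x47
  '6' = 0x36 → acc = 0x71
  '7' = 0x37 → acc = 0x46
  ',' = 0x2C → acc = 0x6A
  '7' = 0x37 → acc = 0x5D
  '6' = 0x36 → acc = 0x6B
  '7' = 0x37 → acc = 0x5C
Checksum = 0x5C.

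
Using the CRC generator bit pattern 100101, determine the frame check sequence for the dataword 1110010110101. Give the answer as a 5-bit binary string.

00011

Append 5 zeros: 111001011010100000. Divide by 100101 (XOR where the leading bit is 1):
  pos 0: 111001 XOR 100101 = 011100
  pos 1: 111000 XOR 100101 = 011101
  pos 2: 111011 XOR 100101 = 011110
  pos 3: 111101 XOR 100101 = 011000
  pos 4: 110000 XOR 100101 = 010101
  pos 5: 101011 XOR 100101 = 001110
  pos 7: 111001 XOR 100101 = 011100
  pos 8: 111000 XOR 100101 = 011101
  pos 9: 111010 XOR 100101 = 011111
  pos 10: 111110 XOR 100101 = 011011
  pos 11: 110110 XOR 100101 = 010011
  pos 12: 100110 XOR 100101 = 000011
Remainder (last 5 bits) = 00011. This is the CRC / FCS.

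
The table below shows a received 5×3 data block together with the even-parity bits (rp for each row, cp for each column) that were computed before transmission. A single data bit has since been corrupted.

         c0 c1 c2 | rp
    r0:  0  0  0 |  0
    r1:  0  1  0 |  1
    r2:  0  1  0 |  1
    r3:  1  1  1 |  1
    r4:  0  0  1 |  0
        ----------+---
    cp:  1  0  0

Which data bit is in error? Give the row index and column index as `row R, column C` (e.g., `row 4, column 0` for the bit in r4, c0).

row 4, column 1

Recompute each row's even parity and compare to rp:
  r0: data parity 0, sent rp 0 → ok
  r1: data parity 1, sent rp 1 → ok
  r2: data parity 1, sent rp 1 → ok
  r3: data parity 1, sent rp 1 → ok
  r4: data parity 1, sent rp 0 → mismatch
Recompute each column's even parity and compare to cp:
  c0: data parity 1, sent cp 1 → ok
  c1: data parity 1, sent cp 0 → mismatch
  c2: data parity 0, sent cp 0 → ok
Exactly one row (r4) and one column (c1) fail → the flipped bit is at their intersection.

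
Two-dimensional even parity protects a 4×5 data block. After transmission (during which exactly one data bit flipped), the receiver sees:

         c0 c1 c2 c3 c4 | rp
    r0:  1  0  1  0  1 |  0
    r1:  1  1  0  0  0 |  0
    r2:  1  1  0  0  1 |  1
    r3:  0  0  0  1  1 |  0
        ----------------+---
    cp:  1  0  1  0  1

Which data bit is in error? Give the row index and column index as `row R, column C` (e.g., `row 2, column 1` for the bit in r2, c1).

Recompute each row's even parity and compare to rp:
  r0: data parity 1, sent rp 0 → mismatch
  r1: data parity 0, sent rp 0 → ok
  r2: data parity 1, sent rp 1 → ok
  r3: data parity 0, sent rp 0 → ok
Recompute each column's even parity and compare to cp:
  c0: data parity 1, sent cp 1 → ok
  c1: data parity 0, sent cp 0 → ok
  c2: data parity 1, sent cp 1 → ok
  c3: data parity 1, sent cp 0 → mismatch
  c4: data parity 1, sent cp 1 → ok
Exactly one row (r0) and one column (c3) fail → the flipped bit is at their intersection.

row 0, column 3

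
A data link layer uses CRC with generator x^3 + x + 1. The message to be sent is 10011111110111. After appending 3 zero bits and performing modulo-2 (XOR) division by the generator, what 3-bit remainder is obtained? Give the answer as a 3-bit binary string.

110

Append 3 zeros: 10011111110111000. Divide by 1011 (XOR where the leading bit is 1):
  pos 0: 1001 XOR 1011 = 0010
  pos 2: 1011 XOR 1011 = 0000
  pos 6: 1111 XOR 1011 = 0100
  pos 7: 1000 XOR 1011 = 0011
  pos 9: 1111 XOR 1011 = 0100
  pos 10: 1001 XOR 1011 = 0010
  pos 12: 1000 XOR 1011 = 0011
Remainder (last 3 bits) = 110. This is the CRC / FCS.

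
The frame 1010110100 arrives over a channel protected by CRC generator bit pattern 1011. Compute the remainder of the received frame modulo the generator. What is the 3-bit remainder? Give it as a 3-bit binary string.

000

Modulo-2 division of 1010110100 by 1011:
  pos 0: 1010 XOR 1011 = 0001
  pos 3: 1110 XOR 1011 = 0101
  pos 4: 1011 XOR 1011 = 0000
Remainder = 000 (zero — the frame passes the CRC check).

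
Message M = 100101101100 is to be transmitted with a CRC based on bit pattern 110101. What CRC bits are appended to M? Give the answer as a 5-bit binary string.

Append 5 zeros: 10010110110000000. Divide by 110101 (XOR where the leading bit is 1):
  pos 0: 100101 XOR 110101 = 010000
  pos 1: 100001 XOR 110101 = 010100
  pos 2: 101000 XOR 110101 = 011101
  pos 3: 111011 XOR 110101 = 001110
  pos 5: 111010 XOR 110101 = 001111
  pos 7: 111100 XOR 110101 = 001001
  pos 9: 100100 XOR 110101 = 010001
  pos 10: 100010 XOR 110101 = 010111
  pos 11: 101110 XOR 110101 = 011011
Remainder (last 5 bits) = 11011. This is the CRC / FCS.

11011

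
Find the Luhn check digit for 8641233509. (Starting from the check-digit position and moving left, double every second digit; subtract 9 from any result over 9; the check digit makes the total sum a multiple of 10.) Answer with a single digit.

Partial digits right→left: 9 0 5 3 3 2 1 4 6 8
Double every second digit counting from the check-digit position (so the 1st, 3rd, 5th, ... of the partial from the right).
  doubled (with −9 where >9): 9 1 6 2 3 → sum 21
  kept as-is: 0 3 2 4 8 → sum 17
Total = 21 + 17 = 38.
Check digit = (10 − (38 mod 10)) mod 10 = 2.

2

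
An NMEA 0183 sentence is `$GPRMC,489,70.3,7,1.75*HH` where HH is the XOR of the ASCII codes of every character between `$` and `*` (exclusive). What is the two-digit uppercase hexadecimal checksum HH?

4E

XOR the ASCII codes of the payload characters:
  'G' = 0x47 → acc = 0x47
  'P' = 0x50 → acc = 0x17
  'R' = 0x52 → acc = 0x45
  'M' = 0x4D → acc = 0x08
  'C' = 0x43 → acc = 0x4B
  ',' = 0x2C → acc = 0x67
  '4' = 0x34 → acc = 0x53
  '8' = 0x38 → acc = 0x6B
  '9' = 0x39 → acc = 0x52
  ',' = 0x2C → acc = 0x7E
  '7' = 0x37 → acc = 0x49
  '0' = 0x30 → acc = 0x79
  '.' = 0x2E → acc = 0x57
  '3' = 0x33 → acc = 0x64
  ',' = 0x2C → acc = 0x48
  '7' = 0x37 → acc = 0x7F
  ',' = 0x2C → acc = 0x53
  '1' = 0x31 → acc = 0x62
  '.' = 0x2E → acc = 0x4C
  '7' = 0x37 → acc = 0x7B
  '5' = 0x35 → acc = 0x4E
Checksum = 0x4E.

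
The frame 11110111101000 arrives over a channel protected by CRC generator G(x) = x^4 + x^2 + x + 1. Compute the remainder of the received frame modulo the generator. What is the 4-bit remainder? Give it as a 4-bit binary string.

0100

Modulo-2 division of 11110111101000 by 10111:
  pos 0: 11110 XOR 10111 = 01001
  pos 1: 10011 XOR 10111 = 00100
  pos 3: 10011 XOR 10111 = 00100
  pos 5: 10010 XOR 10111 = 00101
  pos 7: 10110 XOR 10111 = 00001
Remainder = 0100 (nonzero — an error is detected).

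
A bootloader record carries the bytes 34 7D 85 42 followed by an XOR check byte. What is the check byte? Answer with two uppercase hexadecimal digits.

XOR the bytes together:
  start with 0x34
  0x34 ⊕ 0x7D = 0x49
  0x49 ⊕ 0x85 = 0xCC
  0xCC ⊕ 0x42 = 0x8E

8E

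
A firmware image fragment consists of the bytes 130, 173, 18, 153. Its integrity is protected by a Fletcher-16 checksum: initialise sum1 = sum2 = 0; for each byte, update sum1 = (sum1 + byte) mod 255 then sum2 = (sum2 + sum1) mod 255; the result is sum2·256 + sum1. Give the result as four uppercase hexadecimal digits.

D0DB

Running sums (mod 255):
  after byte 0 (130): sum1=130, sum2=130
  after byte 1 (173): sum1=48, sum2=178
  after byte 2 (18): sum1=66, sum2=244
  after byte 3 (153): sum1=219, sum2=208
Checksum = sum2·256 + sum1 = 208·256 + 219 = 53467 = 0xD0DB.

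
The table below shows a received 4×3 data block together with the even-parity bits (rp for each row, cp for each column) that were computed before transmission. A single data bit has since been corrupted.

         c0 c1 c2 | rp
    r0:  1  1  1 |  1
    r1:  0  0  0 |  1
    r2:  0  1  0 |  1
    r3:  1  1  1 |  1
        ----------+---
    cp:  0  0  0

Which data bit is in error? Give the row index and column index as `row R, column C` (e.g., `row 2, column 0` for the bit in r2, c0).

row 1, column 1

Recompute each row's even parity and compare to rp:
  r0: data parity 1, sent rp 1 → ok
  r1: data parity 0, sent rp 1 → mismatch
  r2: data parity 1, sent rp 1 → ok
  r3: data parity 1, sent rp 1 → ok
Recompute each column's even parity and compare to cp:
  c0: data parity 0, sent cp 0 → ok
  c1: data parity 1, sent cp 0 → mismatch
  c2: data parity 0, sent cp 0 → ok
Exactly one row (r1) and one column (c1) fail → the flipped bit is at their intersection.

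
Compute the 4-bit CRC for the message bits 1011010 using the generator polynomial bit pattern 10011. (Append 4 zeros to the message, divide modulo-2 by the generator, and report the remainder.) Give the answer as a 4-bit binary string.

1111

Append 4 zeros: 10110100000. Divide by 10011 (XOR where the leading bit is 1):
  pos 0: 10110 XOR 10011 = 00101
  pos 2: 10110 XOR 10011 = 00101
  pos 4: 10100 XOR 10011 = 00111
  pos 6: 11100 XOR 10011 = 01111
Remainder (last 4 bits) = 1111. This is the CRC / FCS.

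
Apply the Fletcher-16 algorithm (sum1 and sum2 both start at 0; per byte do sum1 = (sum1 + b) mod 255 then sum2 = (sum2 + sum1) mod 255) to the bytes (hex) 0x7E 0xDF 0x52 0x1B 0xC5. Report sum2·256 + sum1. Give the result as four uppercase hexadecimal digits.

Running sums (mod 255):
  after byte 0 (0x7E): sum1=126, sum2=126
  after byte 1 (0xDF): sum1=94, sum2=220
  after byte 2 (0x52): sum1=176, sum2=141
  after byte 3 (0x1B): sum1=203, sum2=89
  after byte 4 (0xC5): sum1=145, sum2=234
Checksum = sum2·256 + sum1 = 234·256 + 145 = 60049 = 0xEA91.

EA91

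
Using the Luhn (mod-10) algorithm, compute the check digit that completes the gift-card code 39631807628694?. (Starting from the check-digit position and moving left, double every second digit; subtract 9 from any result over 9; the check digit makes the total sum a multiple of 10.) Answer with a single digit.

Partial digits right→left: 4 9 6 8 2 6 7 0 8 1 3 6 9 3
Double every second digit counting from the check-digit position (so the 1st, 3rd, 5th, ... of the partial from the right).
  doubled (with −9 where >9): 8 3 4 5 7 6 9 → sum 42
  kept as-is: 9 8 6 0 1 6 3 → sum 33
Total = 42 + 33 = 75.
Check digit = (10 − (75 mod 10)) mod 10 = 5.

5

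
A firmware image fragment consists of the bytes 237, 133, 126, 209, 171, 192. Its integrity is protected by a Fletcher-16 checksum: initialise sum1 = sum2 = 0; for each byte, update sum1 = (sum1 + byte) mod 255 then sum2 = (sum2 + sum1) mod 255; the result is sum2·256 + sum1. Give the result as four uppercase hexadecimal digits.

B630

Running sums (mod 255):
  after byte 0 (237): sum1=237, sum2=237
  after byte 1 (133): sum1=115, sum2=97
  after byte 2 (126): sum1=241, sum2=83
  after byte 3 (209): sum1=195, sum2=23
  after byte 4 (171): sum1=111, sum2=134
  after byte 5 (192): sum1=48, sum2=182
Checksum = sum2·256 + sum1 = 182·256 + 48 = 46640 = 0xB630.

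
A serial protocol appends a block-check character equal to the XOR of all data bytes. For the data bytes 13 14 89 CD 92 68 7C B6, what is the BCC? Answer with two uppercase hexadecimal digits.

73

XOR the bytes together:
  start with 0x13
  0x13 ⊕ 0x14 = 0x07
  0x07 ⊕ 0x89 = 0x8E
  0x8E ⊕ 0xCD = 0x43
  0x43 ⊕ 0x92 = 0xD1
  0xD1 ⊕ 0x68 = 0xB9
  0xB9 ⊕ 0x7C = 0xC5
  0xC5 ⊕ 0xB6 = 0x73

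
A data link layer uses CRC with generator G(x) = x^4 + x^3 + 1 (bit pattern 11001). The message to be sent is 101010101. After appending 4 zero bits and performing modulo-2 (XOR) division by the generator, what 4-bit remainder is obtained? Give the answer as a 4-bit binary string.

Append 4 zeros: 1010101010000. Divide by 11001 (XOR where the leading bit is 1):
  pos 0: 10101 XOR 11001 = 01100
  pos 1: 11000 XOR 11001 = 00001
  pos 5: 11010 XOR 11001 = 00011
  pos 8: 11000 XOR 11001 = 00001
Remainder (last 4 bits) = 0001. This is the CRC / FCS.

0001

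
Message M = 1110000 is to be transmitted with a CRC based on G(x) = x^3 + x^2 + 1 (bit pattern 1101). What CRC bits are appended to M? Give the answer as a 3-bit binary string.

Append 3 zeros: 1110000000. Divide by 1101 (XOR where the leading bit is 1):
  pos 0: 1110 XOR 1101 = 0011
  pos 2: 1100 XOR 1101 = 0001
  pos 5: 1000 XOR 1101 = 0101
  pos 6: 1010 XOR 1101 = 0111
Remainder (last 3 bits) = 111. This is the CRC / FCS.

111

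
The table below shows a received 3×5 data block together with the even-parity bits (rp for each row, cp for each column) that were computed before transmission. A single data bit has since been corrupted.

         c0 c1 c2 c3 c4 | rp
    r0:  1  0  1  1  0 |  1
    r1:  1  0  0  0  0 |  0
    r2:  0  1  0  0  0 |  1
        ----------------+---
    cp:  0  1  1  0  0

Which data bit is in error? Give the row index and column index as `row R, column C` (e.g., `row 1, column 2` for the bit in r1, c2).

Recompute each row's even parity and compare to rp:
  r0: data parity 1, sent rp 1 → ok
  r1: data parity 1, sent rp 0 → mismatch
  r2: data parity 1, sent rp 1 → ok
Recompute each column's even parity and compare to cp:
  c0: data parity 0, sent cp 0 → ok
  c1: data parity 1, sent cp 1 → ok
  c2: data parity 1, sent cp 1 → ok
  c3: data parity 1, sent cp 0 → mismatch
  c4: data parity 0, sent cp 0 → ok
Exactly one row (r1) and one column (c3) fail → the flipped bit is at their intersection.

row 1, column 3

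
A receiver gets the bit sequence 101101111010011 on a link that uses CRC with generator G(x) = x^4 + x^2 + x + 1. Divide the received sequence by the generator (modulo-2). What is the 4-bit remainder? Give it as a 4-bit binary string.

0000

Modulo-2 division of 101101111010011 by 10111:
  pos 0: 10110 XOR 10111 = 00001
  pos 4: 11111 XOR 10111 = 01000
  pos 5: 10000 XOR 10111 = 00111
  pos 7: 11110 XOR 10111 = 01001
  pos 8: 10010 XOR 10111 = 00101
  pos 10: 10111 XOR 10111 = 00000
Remainder = 0000 (zero — the frame passes the CRC check).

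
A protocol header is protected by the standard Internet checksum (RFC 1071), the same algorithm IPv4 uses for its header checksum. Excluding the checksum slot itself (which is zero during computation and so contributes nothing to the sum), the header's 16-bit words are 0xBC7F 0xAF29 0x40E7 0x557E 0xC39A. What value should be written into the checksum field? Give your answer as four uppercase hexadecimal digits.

3A56

One's-complement addition (fold any carry out of bit 15 back into bit 0):
  0xBC7F + 0xAF29 = 0x16BA8 → wrap carry → 0x6BA9
  0x6BA9 + 0x40E7 = 0x0AC90
  0xAC90 + 0x557E = 0x1020E → wrap carry → 0x020F
  0x020F + 0xC39A = 0x0C5A9
One's-complement sum = 0xC5A9.
Checksum = ~0xC5A9 & 0xFFFF = 0x3A56.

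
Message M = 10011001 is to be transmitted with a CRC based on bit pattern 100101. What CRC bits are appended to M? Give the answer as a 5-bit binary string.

Append 5 zeros: 1001100100000. Divide by 100101 (XOR where the leading bit is 1):
  pos 0: 100110 XOR 100101 = 000011
  pos 4: 110100 XOR 100101 = 010001
  pos 5: 100010 XOR 100101 = 000111
Remainder (last 5 bits) = 11100. This is the CRC / FCS.

11100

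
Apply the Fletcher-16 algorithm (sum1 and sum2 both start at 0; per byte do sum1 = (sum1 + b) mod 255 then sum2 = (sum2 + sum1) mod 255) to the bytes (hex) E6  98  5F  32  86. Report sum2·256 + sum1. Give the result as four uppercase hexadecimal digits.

Running sums (mod 255):
  after byte 0 (E6): sum1=230, sum2=230
  after byte 1 (98): sum1=127, sum2=102
  after byte 2 (5F): sum1=222, sum2=69
  after byte 3 (32): sum1=17, sum2=86
  after byte 4 (86): sum1=151, sum2=237
Checksum = sum2·256 + sum1 = 237·256 + 151 = 60823 = 0xED97.

ED97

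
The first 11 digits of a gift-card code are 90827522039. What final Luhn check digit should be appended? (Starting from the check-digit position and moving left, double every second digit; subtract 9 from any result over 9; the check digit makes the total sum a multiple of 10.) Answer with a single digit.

Partial digits right→left: 9 3 0 2 2 5 7 2 8 0 9
Double every second digit counting from the check-digit position (so the 1st, 3rd, 5th, ... of the partial from the right).
  doubled (with −9 where >9): 9 0 4 5 7 9 → sum 34
  kept as-is: 3 2 5 2 0 → sum 12
Total = 34 + 12 = 46.
Check digit = (10 − (46 mod 10)) mod 10 = 4.

4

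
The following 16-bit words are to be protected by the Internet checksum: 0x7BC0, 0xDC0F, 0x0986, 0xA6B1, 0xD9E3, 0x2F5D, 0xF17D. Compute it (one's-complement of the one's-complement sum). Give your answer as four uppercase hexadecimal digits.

One's-complement addition (fold any carry out of bit 15 back into bit 0):
  0x7BC0 + 0xDC0F = 0x157CF → wrap carry → 0x57D0
  0x57D0 + 0x0986 = 0x06156
  0x6156 + 0xA6B1 = 0x10807 → wrap carry → 0x0808
  0x0808 + 0xD9E3 = 0x0E1EB
  0xE1EB + 0x2F5D = 0x11148 → wrap carry → 0x1149
  0x1149 + 0xF17D = 0x102C6 → wrap carry → 0x02C7
One's-complement sum = 0x02C7.
Checksum = ~0x02C7 & 0xFFFF = 0xFD38.

FD38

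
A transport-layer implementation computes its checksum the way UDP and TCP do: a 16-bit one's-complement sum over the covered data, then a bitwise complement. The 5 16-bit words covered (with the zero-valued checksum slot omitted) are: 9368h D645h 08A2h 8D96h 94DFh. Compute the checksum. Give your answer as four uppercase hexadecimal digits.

6B39

One's-complement addition (fold any carry out of bit 15 back into bit 0):
  0x9368 + 0xD645 = 0x169AD → wrap carry → 0x69AE
  0x69AE + 0x08A2 = 0x07250
  0x7250 + 0x8D96 = 0x0FFE6
  0xFFE6 + 0x94DF = 0x194C5 → wrap carry → 0x94C6
One's-complement sum = 0x94C6.
Checksum = ~0x94C6 & 0xFFFF = 0x6B39.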